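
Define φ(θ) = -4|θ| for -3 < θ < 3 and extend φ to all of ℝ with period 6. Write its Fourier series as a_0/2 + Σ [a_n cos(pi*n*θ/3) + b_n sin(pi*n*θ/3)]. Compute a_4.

0

a_4 = 1/3 ∫_{-3}^{3} φ(θ) cos(4*pi*θ/3) dθ.
φ is even and cos(4*pi*θ/3) is even, so the integrand is even and a_4 = 2/3 ∫_0^{3} φ(θ) cos(4*pi*θ/3) dθ.
Integrating by parts (boundary term plus one more integral), an antiderivative of (-4*θ) cos(4*pi*θ/3) is -3*θ*sin(4*pi*θ/3)/pi - 9*cos(4*pi*θ/3)/(4*pi**2); evaluating from 0 to 3: ∫_{0}^{3} (-4*θ) cos(4*pi*θ/3) dθ = (-9/(4*pi**2)) - (-9/(4*pi**2)) = 0.
Hence a_4 = (2/3)·(0) = 0.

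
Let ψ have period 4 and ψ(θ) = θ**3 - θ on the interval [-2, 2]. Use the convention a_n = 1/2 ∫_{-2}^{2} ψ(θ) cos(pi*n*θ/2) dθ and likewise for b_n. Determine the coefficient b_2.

b_2 = 1/2 ∫_{-2}^{2} ψ(θ) sin(pi*θ) dθ.
ψ is odd and sin(pi*θ) is odd, so the integrand is even and b_2 = ∫_0^{2} ψ(θ) sin(pi*θ) dθ.
Integrating by parts three times (tabular method), an antiderivative of (θ**3 - θ) sin(pi*θ) is -θ**3*cos(pi*θ)/pi + 3*θ**2*sin(pi*θ)/pi**2 + 6*θ*cos(pi*θ)/pi**3 + θ*cos(pi*θ)/pi - sin(pi*θ)/pi**2 - 6*sin(pi*θ)/pi**4; evaluating from 0 to 2: ∫_{0}^{2} (θ**3 - θ) sin(pi*θ) dθ = (-6/pi + 12/pi**3) - (0) = -6/pi + 12/pi**3.
Hence b_2 = -6/pi + 12/pi**3.

-6/pi + 12/pi**3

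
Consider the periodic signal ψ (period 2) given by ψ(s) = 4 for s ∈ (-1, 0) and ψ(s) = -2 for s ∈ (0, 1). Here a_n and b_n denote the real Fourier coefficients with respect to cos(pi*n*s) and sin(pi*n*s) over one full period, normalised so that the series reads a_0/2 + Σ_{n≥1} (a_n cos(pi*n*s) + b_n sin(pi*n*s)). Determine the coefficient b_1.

-12/pi

b_1 = ∫_{-1}^{1} ψ(s) sin(pi*s) ds.
Split the integral at the breakpoints.
Directly, an antiderivative of (4) sin(pi*s) is -4*cos(pi*s)/pi; evaluating from -1 to 0: ∫_{-1}^{0} (4) sin(pi*s) ds = (-4/pi) - (4/pi) = -8/pi.
Directly, an antiderivative of (-2) sin(pi*s) is 2*cos(pi*s)/pi; evaluating from 0 to 1: ∫_{0}^{1} (-2) sin(pi*s) ds = (-2/pi) - (2/pi) = -4/pi.
Summing the pieces gives b_1 = -12/pi.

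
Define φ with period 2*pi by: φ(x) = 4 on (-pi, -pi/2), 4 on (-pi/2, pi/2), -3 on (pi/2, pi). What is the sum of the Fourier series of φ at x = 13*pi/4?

4

x = 13*pi/4 differs from x = -3*pi/4 by 2 full period(s), and the series is 2*pi-periodic.
φ is continuous at x = -3*pi/4 with value 4, so the series converges to 4 there.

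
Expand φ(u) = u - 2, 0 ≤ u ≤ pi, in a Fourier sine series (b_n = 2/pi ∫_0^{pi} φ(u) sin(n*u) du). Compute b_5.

b_5 = 2/pi ∫_0^{pi} (u - 2) sin(5*u) du.
Integrating by parts (boundary term plus one more integral), an antiderivative of (u - 2) sin(5*u) is -u*cos(5*u)/5 + sin(5*u)/25 + 2*cos(5*u)/5; evaluating from 0 to pi: ∫_{0}^{pi} (u - 2) sin(5*u) du = (-2/5 + pi/5) - (2/5) = -4/5 + pi/5.
Hence b_5 = (2/pi)·(-4/5 + pi/5) = 2*(-4 + pi)/(5*pi).

2*(-4 + pi)/(5*pi)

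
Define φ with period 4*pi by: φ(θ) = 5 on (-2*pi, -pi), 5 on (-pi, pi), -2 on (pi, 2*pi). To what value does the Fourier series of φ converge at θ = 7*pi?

θ = 7*pi differs from θ = -pi by 2 full period(s), and the series is 4*pi-periodic.
φ is continuous at θ = -pi with value 5, so the series converges to 5 there.

5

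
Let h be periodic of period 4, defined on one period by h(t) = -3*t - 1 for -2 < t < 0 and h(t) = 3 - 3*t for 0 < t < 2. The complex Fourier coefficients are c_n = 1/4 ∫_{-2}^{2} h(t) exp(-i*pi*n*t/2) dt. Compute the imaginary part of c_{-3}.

-2/(3*pi)

Since h is real-valued, Im(c_{-3}) = -1/4 ∫_{-2}^{2} h(t) sin(-3*pi*t/2) dt = b_{3}/2.
Split the integral at the breakpoints.
Integrating by parts (boundary term plus one more integral), an antiderivative of (-3*t - 1) sin(-3*pi*t/2) is -2*t*cos(3*pi*t/2)/pi + 4*sin(3*pi*t/2)/(3*pi**2) - 2*cos(3*pi*t/2)/(3*pi); evaluating from -2 to 0: ∫_{-2}^{0} (-3*t - 1) sin(-3*pi*t/2) dt = (-2/(3*pi)) - (-10/(3*pi)) = 8/(3*pi).
Integrating by parts (boundary term plus one more integral), an antiderivative of (3 - 3*t) sin(-3*pi*t/2) is -2*t*cos(3*pi*t/2)/pi + 4*sin(3*pi*t/2)/(3*pi**2) + 2*cos(3*pi*t/2)/pi; evaluating from 0 to 2: ∫_{0}^{2} (3 - 3*t) sin(-3*pi*t/2) dt = (2/pi) - (2/pi) = 0.
So ∫_{-2}^{2} h(t) sin(-3*pi*t/2) dt = 8/(3*pi).
Hence Im(c_{-3}) = (-1/4)·(8/(3*pi)) = -2/(3*pi).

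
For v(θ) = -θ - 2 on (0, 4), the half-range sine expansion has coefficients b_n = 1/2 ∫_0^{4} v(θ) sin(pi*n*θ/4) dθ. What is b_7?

-16/(7*pi)

b_7 = 1/2 ∫_0^{4} (-θ - 2) sin(7*pi*θ/4) dθ.
Integrating by parts (boundary term plus one more integral), an antiderivative of (-θ - 2) sin(7*pi*θ/4) is 4*θ*cos(7*pi*θ/4)/(7*pi) - 16*sin(7*pi*θ/4)/(49*pi**2) + 8*cos(7*pi*θ/4)/(7*pi); evaluating from 0 to 4: ∫_{0}^{4} (-θ - 2) sin(7*pi*θ/4) dθ = (-24/(7*pi)) - (8/(7*pi)) = -32/(7*pi).
Hence b_7 = (1/2)·(-32/(7*pi)) = -16/(7*pi).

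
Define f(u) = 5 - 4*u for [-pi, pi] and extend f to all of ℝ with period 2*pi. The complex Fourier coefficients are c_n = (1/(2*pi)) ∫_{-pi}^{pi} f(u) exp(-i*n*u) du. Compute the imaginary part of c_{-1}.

-4

Since f is real-valued, Im(c_{-1}) = -(1/(2*pi)) ∫_{-pi}^{pi} f(u) sin(-u) du = b_{1}/2.
Integrating by parts (boundary term plus one more integral), an antiderivative of (5 - 4*u) sin(-u) is -4*u*cos(u) + 4*sin(u) + 5*cos(u); evaluating from -pi to pi: ∫_{-pi}^{pi} (5 - 4*u) sin(-u) du = (-5 + 4*pi) - (-4*pi - 5) = 8*pi.
Hence Im(c_{-1}) = (-1/(2*pi))·(8*pi) = -4.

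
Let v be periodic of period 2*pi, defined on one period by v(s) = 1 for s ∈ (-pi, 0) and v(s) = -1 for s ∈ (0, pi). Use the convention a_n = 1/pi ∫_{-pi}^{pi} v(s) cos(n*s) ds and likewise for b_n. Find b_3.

-4/(3*pi)

b_3 = 1/pi ∫_{-pi}^{pi} v(s) sin(3*s) ds.
v is odd and sin(3*s) is odd, so the integrand is even and b_3 = 2/pi ∫_0^{pi} v(s) sin(3*s) ds.
Directly, an antiderivative of (-1) sin(3*s) is cos(3*s)/3; evaluating from 0 to pi: ∫_{0}^{pi} (-1) sin(3*s) ds = (-1/3) - (1/3) = -2/3.
Hence b_3 = (2/pi)·(-2/3) = -4/(3*pi).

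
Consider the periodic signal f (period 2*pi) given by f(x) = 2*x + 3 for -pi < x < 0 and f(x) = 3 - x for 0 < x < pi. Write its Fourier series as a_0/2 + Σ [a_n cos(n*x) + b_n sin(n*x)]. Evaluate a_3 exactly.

a_3 = 1/pi ∫_{-pi}^{pi} f(x) cos(3*x) dx.
Split the integral at the breakpoints.
Integrating by parts (boundary term plus one more integral), an antiderivative of (2*x + 3) cos(3*x) is 2*x*sin(3*x)/3 + sin(3*x) + 2*cos(3*x)/9; evaluating from -pi to 0: ∫_{-pi}^{0} (2*x + 3) cos(3*x) dx = (2/9) - (-2/9) = 4/9.
Integrating by parts (boundary term plus one more integral), an antiderivative of (3 - x) cos(3*x) is -x*sin(3*x)/3 + sin(3*x) - cos(3*x)/9; evaluating from 0 to pi: ∫_{0}^{pi} (3 - x) cos(3*x) dx = (1/9) - (-1/9) = 2/9.
Summing the pieces and multiplying by (1/pi) gives a_3 = 2/(3*pi).

2/(3*pi)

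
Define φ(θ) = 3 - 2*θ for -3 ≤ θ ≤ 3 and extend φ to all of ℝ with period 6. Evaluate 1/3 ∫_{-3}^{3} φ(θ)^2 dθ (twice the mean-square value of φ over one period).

1/3 ∫_{-3}^{3} φ(θ)^2 dθ = 1/3 · (126) = 42.

42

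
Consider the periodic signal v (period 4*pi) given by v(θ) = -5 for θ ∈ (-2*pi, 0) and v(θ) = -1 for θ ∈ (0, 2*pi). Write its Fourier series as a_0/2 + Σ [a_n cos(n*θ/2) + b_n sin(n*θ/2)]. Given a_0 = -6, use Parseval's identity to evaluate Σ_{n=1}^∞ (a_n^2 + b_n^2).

Parseval: a_0^2/2 + Σ_{n≥1} (a_n^2+b_n^2) = (1/(2*pi)) ∫_{-2*pi}^{2*pi} v(θ)^2 dθ = 26.
Subtract a_0^2/2 = 18: Σ (a_n^2+b_n^2) = 8.

8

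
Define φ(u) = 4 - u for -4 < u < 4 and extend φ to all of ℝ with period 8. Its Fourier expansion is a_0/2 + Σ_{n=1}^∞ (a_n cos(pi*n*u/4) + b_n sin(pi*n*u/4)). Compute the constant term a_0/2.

4

a_0 = 1/4 ∫_{-4}^{4} φ(u) du = 1/4 · (32) = 8.
So the constant term a_0/2 = 4.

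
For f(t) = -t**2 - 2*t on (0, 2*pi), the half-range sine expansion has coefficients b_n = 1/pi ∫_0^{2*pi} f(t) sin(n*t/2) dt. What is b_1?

b_1 = 1/pi ∫_0^{2*pi} (-t**2 - 2*t) sin(t/2) dt.
Integrating by parts twice (tabular method), an antiderivative of (-t**2 - 2*t) sin(t/2) is 2*t**2*cos(t/2) - 8*t*sin(t/2) + 4*t*cos(t/2) - 8*sin(t/2) - 16*cos(t/2); evaluating from 0 to 2*pi: ∫_{0}^{2*pi} (-t**2 - 2*t) sin(t/2) dt = (-8*pi**2 - 8*pi + 16) - (-16) = -8*pi**2 - 8*pi + 32.
Hence b_1 = (1/pi)·(-8*pi**2 - 8*pi + 32) = -8*pi - 8 + 32/pi.

-8*pi - 8 + 32/pi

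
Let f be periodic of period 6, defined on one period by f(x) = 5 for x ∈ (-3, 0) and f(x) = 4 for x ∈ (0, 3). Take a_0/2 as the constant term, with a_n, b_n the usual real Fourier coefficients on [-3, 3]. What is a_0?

a_0 = 1/3 ∫_{-3}^{3} f(x) dx = 1/3 · (27) = 9.

9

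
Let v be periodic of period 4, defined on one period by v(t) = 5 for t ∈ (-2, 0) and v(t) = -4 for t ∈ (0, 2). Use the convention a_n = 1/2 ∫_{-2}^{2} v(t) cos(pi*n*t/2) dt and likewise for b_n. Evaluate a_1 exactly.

0

a_1 = 1/2 ∫_{-2}^{2} v(t) cos(pi*t/2) dt.
Split the integral at the breakpoints.
Directly, an antiderivative of (5) cos(pi*t/2) is 10*sin(pi*t/2)/pi; evaluating from -2 to 0: ∫_{-2}^{0} (5) cos(pi*t/2) dt = (0) - (0) = 0.
Directly, an antiderivative of (-4) cos(pi*t/2) is -8*sin(pi*t/2)/pi; evaluating from 0 to 2: ∫_{0}^{2} (-4) cos(pi*t/2) dt = (0) - (0) = 0.
Summing the pieces and multiplying by (1/2) gives a_1 = 0.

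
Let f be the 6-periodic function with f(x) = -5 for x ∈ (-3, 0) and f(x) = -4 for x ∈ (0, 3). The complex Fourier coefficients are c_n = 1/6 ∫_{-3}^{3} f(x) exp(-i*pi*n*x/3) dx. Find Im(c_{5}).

-1/(5*pi)

Since f is real-valued, Im(c_{5}) = -1/6 ∫_{-3}^{3} f(x) sin(5*pi*x/3) dx = -b_{5}/2.
Split the integral at the breakpoints.
Directly, an antiderivative of (-5) sin(5*pi*x/3) is 3*cos(5*pi*x/3)/pi; evaluating from -3 to 0: ∫_{-3}^{0} (-5) sin(5*pi*x/3) dx = (3/pi) - (-3/pi) = 6/pi.
Directly, an antiderivative of (-4) sin(5*pi*x/3) is 12*cos(5*pi*x/3)/(5*pi); evaluating from 0 to 3: ∫_{0}^{3} (-4) sin(5*pi*x/3) dx = (-12/(5*pi)) - (12/(5*pi)) = -24/(5*pi).
So ∫_{-3}^{3} f(x) sin(5*pi*x/3) dx = 6/(5*pi).
Hence Im(c_{5}) = (-1/6)·(6/(5*pi)) = -1/(5*pi).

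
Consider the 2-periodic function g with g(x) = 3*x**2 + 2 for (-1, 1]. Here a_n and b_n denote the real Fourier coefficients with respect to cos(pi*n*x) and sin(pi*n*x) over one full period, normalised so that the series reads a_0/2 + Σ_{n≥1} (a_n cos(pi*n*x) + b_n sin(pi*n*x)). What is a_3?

a_3 = ∫_{-1}^{1} g(x) cos(3*pi*x) dx.
g is even and cos(3*pi*x) is even, so the integrand is even and a_3 = 2 ∫_0^{1} g(x) cos(3*pi*x) dx.
Integrating by parts twice (tabular method), an antiderivative of (3*x**2 + 2) cos(3*pi*x) is x**2*sin(3*pi*x)/pi + 2*x*cos(3*pi*x)/(3*pi**2) - 2*sin(3*pi*x)/(9*pi**3) + 2*sin(3*pi*x)/(3*pi); evaluating from 0 to 1: ∫_{0}^{1} (3*x**2 + 2) cos(3*pi*x) dx = (-2/(3*pi**2)) - (0) = -2/(3*pi**2).
Hence a_3 = 2·(-2/(3*pi**2)) = -4/(3*pi**2).

-4/(3*pi**2)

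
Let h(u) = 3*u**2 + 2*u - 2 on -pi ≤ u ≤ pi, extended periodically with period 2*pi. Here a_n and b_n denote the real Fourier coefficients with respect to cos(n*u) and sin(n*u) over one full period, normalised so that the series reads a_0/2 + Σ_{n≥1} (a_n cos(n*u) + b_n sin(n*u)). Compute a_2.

3

a_2 = 1/pi ∫_{-pi}^{pi} h(u) cos(2*u) du.
Integrating by parts twice (tabular method), an antiderivative of (3*u**2 + 2*u - 2) cos(2*u) is 3*u**2*sin(2*u)/2 + u*sin(2*u) + 3*u*cos(2*u)/2 - 7*sin(2*u)/4 + cos(2*u)/2; evaluating from -pi to pi: ∫_{-pi}^{pi} (3*u**2 + 2*u - 2) cos(2*u) du = (1/2 + 3*pi/2) - (1/2 - 3*pi/2) = 3*pi.
Hence a_2 = (1/pi)·(3*pi) = 3.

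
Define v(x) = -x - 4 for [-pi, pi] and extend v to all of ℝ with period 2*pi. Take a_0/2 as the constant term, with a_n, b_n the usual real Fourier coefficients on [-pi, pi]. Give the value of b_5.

b_5 = 1/pi ∫_{-pi}^{pi} v(x) sin(5*x) dx.
Integrating by parts (boundary term plus one more integral), an antiderivative of (-x - 4) sin(5*x) is x*cos(5*x)/5 - sin(5*x)/25 + 4*cos(5*x)/5; evaluating from -pi to pi: ∫_{-pi}^{pi} (-x - 4) sin(5*x) dx = (-4/5 - pi/5) - (-4/5 + pi/5) = -2*pi/5.
Hence b_5 = (1/pi)·(-2*pi/5) = -2/5.

-2/5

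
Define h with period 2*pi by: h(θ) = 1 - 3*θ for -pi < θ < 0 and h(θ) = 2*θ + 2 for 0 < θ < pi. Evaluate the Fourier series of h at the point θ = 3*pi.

θ = 3*pi differs from θ = pi by 1 full period(s), and the series is 2*pi-periodic.
At θ = pi the one-sided limits are h(pi^-) = 2 + 2*pi and h(pi^+) = 1 + 3*pi.
By Dirichlet's theorem the series converges to their average, [(2 + 2*pi) + (1 + 3*pi)]/2 = 3/2 + 5*pi/2.

3/2 + 5*pi/2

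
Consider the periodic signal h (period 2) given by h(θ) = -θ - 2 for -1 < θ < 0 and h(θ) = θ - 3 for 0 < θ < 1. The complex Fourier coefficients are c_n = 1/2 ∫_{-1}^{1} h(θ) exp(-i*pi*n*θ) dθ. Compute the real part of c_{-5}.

-2/(25*pi**2)

Since h is real-valued, Re(c_{-5}) = 1/2 ∫_{-1}^{1} h(θ) cos(-5*pi*θ) dθ = a_{5}/2.
Split the integral at the breakpoints.
Integrating by parts (boundary term plus one more integral), an antiderivative of (-θ - 2) cos(-5*pi*θ) is -θ*sin(5*pi*θ)/(5*pi) - 2*sin(5*pi*θ)/(5*pi) - cos(5*pi*θ)/(25*pi**2); evaluating from -1 to 0: ∫_{-1}^{0} (-θ - 2) cos(-5*pi*θ) dθ = (-1/(25*pi**2)) - (1/(25*pi**2)) = -2/(25*pi**2).
Integrating by parts (boundary term plus one more integral), an antiderivative of (θ - 3) cos(-5*pi*θ) is θ*sin(5*pi*θ)/(5*pi) - 3*sin(5*pi*θ)/(5*pi) + cos(5*pi*θ)/(25*pi**2); evaluating from 0 to 1: ∫_{0}^{1} (θ - 3) cos(-5*pi*θ) dθ = (-1/(25*pi**2)) - (1/(25*pi**2)) = -2/(25*pi**2).
So ∫_{-1}^{1} h(θ) cos(-5*pi*θ) dθ = -4/(25*pi**2).
Hence Re(c_{-5}) = (1/2)·(-4/(25*pi**2)) = -2/(25*pi**2).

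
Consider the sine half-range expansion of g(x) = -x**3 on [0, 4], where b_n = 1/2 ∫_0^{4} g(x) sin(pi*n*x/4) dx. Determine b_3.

b_3 = 1/2 ∫_0^{4} (-x**3) sin(3*pi*x/4) dx.
Integrating by parts three times (tabular method), an antiderivative of (-x**3) sin(3*pi*x/4) is 4*x**3*cos(3*pi*x/4)/(3*pi) - 16*x**2*sin(3*pi*x/4)/(3*pi**2) - 128*x*cos(3*pi*x/4)/(9*pi**3) + 512*sin(3*pi*x/4)/(27*pi**4); evaluating from 0 to 4: ∫_{0}^{4} (-x**3) sin(3*pi*x/4) dx = (256*(2 - 3*pi**2)/(9*pi**3)) - (0) = 256*(2 - 3*pi**2)/(9*pi**3).
Hence b_3 = (1/2)·(256*(2 - 3*pi**2)/(9*pi**3)) = 128*(2 - 3*pi**2)/(9*pi**3).

128*(2 - 3*pi**2)/(9*pi**3)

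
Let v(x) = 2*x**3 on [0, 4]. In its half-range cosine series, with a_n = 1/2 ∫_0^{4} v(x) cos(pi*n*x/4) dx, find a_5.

a_5 = 1/2 ∫_0^{4} (2*x**3) cos(5*pi*x/4) dx.
Integrating by parts three times (tabular method), an antiderivative of (2*x**3) cos(5*pi*x/4) is 8*x**3*sin(5*pi*x/4)/(5*pi) + 96*x**2*cos(5*pi*x/4)/(25*pi**2) - 768*x*sin(5*pi*x/4)/(125*pi**3) - 3072*cos(5*pi*x/4)/(625*pi**4); evaluating from 0 to 4: ∫_{0}^{4} (2*x**3) cos(5*pi*x/4) dx = (1536*(2 - 25*pi**2)/(625*pi**4)) - (-3072/(625*pi**4)) = 1536*(4 - 25*pi**2)/(625*pi**4).
Hence a_5 = (1/2)·(1536*(4 - 25*pi**2)/(625*pi**4)) = 768*(4 - 25*pi**2)/(625*pi**4).

768*(4 - 25*pi**2)/(625*pi**4)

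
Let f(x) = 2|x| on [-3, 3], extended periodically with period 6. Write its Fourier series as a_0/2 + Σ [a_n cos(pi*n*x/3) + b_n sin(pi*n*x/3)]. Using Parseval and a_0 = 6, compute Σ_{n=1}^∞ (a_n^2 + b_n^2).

Parseval: a_0^2/2 + Σ_{n≥1} (a_n^2+b_n^2) = 1/3 ∫_{-3}^{3} f(x)^2 dx = 24.
Subtract a_0^2/2 = 18: Σ (a_n^2+b_n^2) = 6.

6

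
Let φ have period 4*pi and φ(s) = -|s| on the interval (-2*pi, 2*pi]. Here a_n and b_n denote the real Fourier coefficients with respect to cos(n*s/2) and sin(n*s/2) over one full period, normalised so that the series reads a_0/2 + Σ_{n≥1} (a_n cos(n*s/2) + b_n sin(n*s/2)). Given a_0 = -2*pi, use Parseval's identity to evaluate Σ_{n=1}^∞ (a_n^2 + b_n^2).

2*pi**2/3

Parseval: a_0^2/2 + Σ_{n≥1} (a_n^2+b_n^2) = (1/(2*pi)) ∫_{-2*pi}^{2*pi} φ(s)^2 ds = 8*pi**2/3.
Subtract a_0^2/2 = 2*pi**2: Σ (a_n^2+b_n^2) = 2*pi**2/3.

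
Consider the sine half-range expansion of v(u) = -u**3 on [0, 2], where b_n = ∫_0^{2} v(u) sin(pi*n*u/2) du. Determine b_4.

-3/(2*pi**3) + 4/pi

b_4 = ∫_0^{2} (-u**3) sin(2*pi*u) du.
Integrating by parts three times (tabular method), an antiderivative of (-u**3) sin(2*pi*u) is u**3*cos(2*pi*u)/(2*pi) - 3*u**2*sin(2*pi*u)/(4*pi**2) - 3*u*cos(2*pi*u)/(4*pi**3) + 3*sin(2*pi*u)/(8*pi**4); evaluating from 0 to 2: ∫_{0}^{2} (-u**3) sin(2*pi*u) du = (-3/(2*pi**3) + 4/pi) - (0) = -3/(2*pi**3) + 4/pi.
Hence b_4 = -3/(2*pi**3) + 4/pi.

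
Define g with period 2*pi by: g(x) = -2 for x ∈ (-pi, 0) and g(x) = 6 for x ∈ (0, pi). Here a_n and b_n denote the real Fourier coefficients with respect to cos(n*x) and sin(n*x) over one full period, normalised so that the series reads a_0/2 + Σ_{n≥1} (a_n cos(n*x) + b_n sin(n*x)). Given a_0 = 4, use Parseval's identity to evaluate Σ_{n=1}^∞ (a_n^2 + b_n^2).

Parseval: a_0^2/2 + Σ_{n≥1} (a_n^2+b_n^2) = 1/pi ∫_{-pi}^{pi} g(x)^2 dx = 40.
Subtract a_0^2/2 = 8: Σ (a_n^2+b_n^2) = 32.

32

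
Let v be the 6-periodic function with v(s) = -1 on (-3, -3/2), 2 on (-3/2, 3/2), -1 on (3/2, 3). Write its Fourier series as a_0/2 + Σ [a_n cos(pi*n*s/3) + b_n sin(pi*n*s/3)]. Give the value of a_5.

a_5 = 1/3 ∫_{-3}^{3} v(s) cos(5*pi*s/3) ds.
v is even and cos(5*pi*s/3) is even, so the integrand is even and a_5 = 2/3 ∫_0^{3} v(s) cos(5*pi*s/3) ds.
Split the integral at the breakpoints.
Directly, an antiderivative of (2) cos(5*pi*s/3) is 6*sin(5*pi*s/3)/(5*pi); evaluating from 0 to 3/2: ∫_{0}^{3/2} (2) cos(5*pi*s/3) ds = (6/(5*pi)) - (0) = 6/(5*pi).
Directly, an antiderivative of (-1) cos(5*pi*s/3) is -3*sin(5*pi*s/3)/(5*pi); evaluating from 3/2 to 3: ∫_{3/2}^{3} (-1) cos(5*pi*s/3) ds = (0) - (-3/(5*pi)) = 3/(5*pi).
Summing the pieces and multiplying by (2/3) gives a_5 = 6/(5*pi).

6/(5*pi)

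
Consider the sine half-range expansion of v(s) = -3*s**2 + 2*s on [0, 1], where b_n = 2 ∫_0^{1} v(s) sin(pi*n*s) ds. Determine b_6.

b_6 = 2 ∫_0^{1} (-3*s**2 + 2*s) sin(6*pi*s) ds.
Integrating by parts twice (tabular method), an antiderivative of (-3*s**2 + 2*s) sin(6*pi*s) is s**2*cos(6*pi*s)/(2*pi) - s*sin(6*pi*s)/(6*pi**2) - s*cos(6*pi*s)/(3*pi) + sin(6*pi*s)/(18*pi**2) - cos(6*pi*s)/(36*pi**3); evaluating from 0 to 1: ∫_{0}^{1} (-3*s**2 + 2*s) sin(6*pi*s) ds = ((-1 + 6*pi**2)/(36*pi**3)) - (-1/(36*pi**3)) = 1/(6*pi).
Hence b_6 = 2·(1/(6*pi)) = 1/(3*pi).

1/(3*pi)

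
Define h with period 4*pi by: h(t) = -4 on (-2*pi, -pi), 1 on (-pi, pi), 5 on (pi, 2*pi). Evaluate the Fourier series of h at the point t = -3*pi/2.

-4

h is continuous at t = -3*pi/2 with value -4, so the series converges to -4 there.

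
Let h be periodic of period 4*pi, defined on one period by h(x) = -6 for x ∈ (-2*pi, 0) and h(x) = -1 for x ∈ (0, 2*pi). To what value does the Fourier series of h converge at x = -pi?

h is continuous at x = -pi with value -6, so the series converges to -6 there.

-6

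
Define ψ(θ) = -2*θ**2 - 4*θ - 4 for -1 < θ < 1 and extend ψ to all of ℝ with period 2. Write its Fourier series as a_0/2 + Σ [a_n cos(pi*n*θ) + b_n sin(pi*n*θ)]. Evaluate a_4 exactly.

-1/(2*pi**2)

a_4 = ∫_{-1}^{1} ψ(θ) cos(4*pi*θ) dθ.
Integrating by parts twice (tabular method), an antiderivative of (-2*θ**2 - 4*θ - 4) cos(4*pi*θ) is -θ**2*sin(4*pi*θ)/(2*pi) - θ*sin(4*pi*θ)/pi - θ*cos(4*pi*θ)/(4*pi**2) - sin(4*pi*θ)/pi + sin(4*pi*θ)/(16*pi**3) - cos(4*pi*θ)/(4*pi**2); evaluating from -1 to 1: ∫_{-1}^{1} (-2*θ**2 - 4*θ - 4) cos(4*pi*θ) dθ = (-1/(2*pi**2)) - (0) = -1/(2*pi**2).
Hence a_4 = -1/(2*pi**2).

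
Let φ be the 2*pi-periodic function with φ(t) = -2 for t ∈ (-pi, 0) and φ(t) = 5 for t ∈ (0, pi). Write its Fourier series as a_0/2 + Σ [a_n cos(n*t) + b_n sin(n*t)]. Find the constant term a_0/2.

3/2

a_0 = 1/pi ∫_{-pi}^{pi} φ(t) dt = 1/pi · (3*pi) = 3.
So the constant term a_0/2 = 3/2.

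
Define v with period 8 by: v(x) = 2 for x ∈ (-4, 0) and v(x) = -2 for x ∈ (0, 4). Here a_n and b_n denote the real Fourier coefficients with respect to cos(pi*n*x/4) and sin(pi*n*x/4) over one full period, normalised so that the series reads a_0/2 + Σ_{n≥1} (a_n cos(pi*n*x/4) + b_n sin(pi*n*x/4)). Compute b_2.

b_2 = 1/4 ∫_{-4}^{4} v(x) sin(pi*x/2) dx.
v is odd and sin(pi*x/2) is odd, so the integrand is even and b_2 = 1/2 ∫_0^{4} v(x) sin(pi*x/2) dx.
Directly, an antiderivative of (-2) sin(pi*x/2) is 4*cos(pi*x/2)/pi; evaluating from 0 to 4: ∫_{0}^{4} (-2) sin(pi*x/2) dx = (4/pi) - (4/pi) = 0.
Hence b_2 = (1/2)·(0) = 0.

0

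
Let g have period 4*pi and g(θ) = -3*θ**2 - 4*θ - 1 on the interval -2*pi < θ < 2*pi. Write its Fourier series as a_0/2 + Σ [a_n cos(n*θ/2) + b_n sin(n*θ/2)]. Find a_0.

a_0 = (1/(2*pi)) ∫_{-2*pi}^{2*pi} g(θ) dθ = (1/(2*pi)) · (-16*pi**3 - 4*pi) = -8*pi**2 - 2.

-8*pi**2 - 2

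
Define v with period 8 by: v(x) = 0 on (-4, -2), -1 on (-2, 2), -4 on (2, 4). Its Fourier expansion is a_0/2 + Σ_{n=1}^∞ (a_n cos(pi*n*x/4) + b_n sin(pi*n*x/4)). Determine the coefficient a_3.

a_3 = 1/4 ∫_{-4}^{4} v(x) cos(3*pi*x/4) dx.
Split the integral at the breakpoints.
∫_{-4}^{-2} (0) cos(3*pi*x/4) dx = 0.
Directly, an antiderivative of (-1) cos(3*pi*x/4) is -4*sin(3*pi*x/4)/(3*pi); evaluating from -2 to 2: ∫_{-2}^{2} (-1) cos(3*pi*x/4) dx = (4/(3*pi)) - (-4/(3*pi)) = 8/(3*pi).
Directly, an antiderivative of (-4) cos(3*pi*x/4) is -16*sin(3*pi*x/4)/(3*pi); evaluating from 2 to 4: ∫_{2}^{4} (-4) cos(3*pi*x/4) dx = (0) - (16/(3*pi)) = -16/(3*pi).
Summing the pieces and multiplying by (1/4) gives a_3 = -2/(3*pi).

-2/(3*pi)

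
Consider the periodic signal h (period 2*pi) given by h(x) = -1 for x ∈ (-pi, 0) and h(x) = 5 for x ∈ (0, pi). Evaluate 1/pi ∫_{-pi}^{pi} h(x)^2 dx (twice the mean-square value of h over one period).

26

1/pi ∫_{-pi}^{pi} h(x)^2 dx = 1/pi · (26*pi) = 26.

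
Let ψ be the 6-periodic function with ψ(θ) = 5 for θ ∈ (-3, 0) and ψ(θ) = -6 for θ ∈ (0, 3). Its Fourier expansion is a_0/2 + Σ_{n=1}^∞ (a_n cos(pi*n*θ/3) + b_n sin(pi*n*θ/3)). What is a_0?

-1

a_0 = 1/3 ∫_{-3}^{3} ψ(θ) dθ = 1/3 · (-3) = -1.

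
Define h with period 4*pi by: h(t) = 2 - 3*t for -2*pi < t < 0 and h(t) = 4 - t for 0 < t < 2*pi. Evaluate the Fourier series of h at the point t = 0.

3

At t = 0 the one-sided limits are h(0^-) = 2 and h(0^+) = 4.
By Dirichlet's theorem the series converges to their average, [(2) + (4)]/2 = 3.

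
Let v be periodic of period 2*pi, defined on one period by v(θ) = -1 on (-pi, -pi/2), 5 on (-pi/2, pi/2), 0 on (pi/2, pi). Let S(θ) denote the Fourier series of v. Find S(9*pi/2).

5/2

θ = 9*pi/2 differs from θ = pi/2 by 2 full period(s), and the series is 2*pi-periodic.
At θ = pi/2 the one-sided limits are v(pi/2^-) = 5 and v(pi/2^+) = 0.
By Dirichlet's theorem the series converges to their average, [(5) + (0)]/2 = 5/2.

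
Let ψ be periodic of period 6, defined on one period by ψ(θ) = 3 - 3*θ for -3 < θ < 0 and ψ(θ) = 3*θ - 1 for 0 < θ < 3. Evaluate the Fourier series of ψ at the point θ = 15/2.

7/2

θ = 15/2 differs from θ = 3/2 by 1 full period(s), and the series is 6-periodic.
ψ is continuous at θ = 3/2 with value 7/2, so the series converges to 7/2 there.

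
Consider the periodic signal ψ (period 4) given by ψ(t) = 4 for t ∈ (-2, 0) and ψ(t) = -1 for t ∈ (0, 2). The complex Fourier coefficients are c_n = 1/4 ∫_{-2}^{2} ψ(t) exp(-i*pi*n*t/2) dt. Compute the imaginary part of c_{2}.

0

Since ψ is real-valued, Im(c_{2}) = -1/4 ∫_{-2}^{2} ψ(t) sin(pi*t) dt = -b_{2}/2.
Split the integral at the breakpoints.
Directly, an antiderivative of (4) sin(pi*t) is -4*cos(pi*t)/pi; evaluating from -2 to 0: ∫_{-2}^{0} (4) sin(pi*t) dt = (-4/pi) - (-4/pi) = 0.
Directly, an antiderivative of (-1) sin(pi*t) is cos(pi*t)/pi; evaluating from 0 to 2: ∫_{0}^{2} (-1) sin(pi*t) dt = (1/pi) - (1/pi) = 0.
So ∫_{-2}^{2} ψ(t) sin(pi*t) dt = 0.
Hence Im(c_{2}) = (-1/4)·(0) = 0.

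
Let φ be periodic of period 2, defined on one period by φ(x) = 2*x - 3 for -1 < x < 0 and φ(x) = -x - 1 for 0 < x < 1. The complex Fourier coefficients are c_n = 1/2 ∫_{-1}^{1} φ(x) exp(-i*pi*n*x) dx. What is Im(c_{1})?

Since φ is real-valued, Im(c_{1}) = -1/2 ∫_{-1}^{1} φ(x) sin(pi*x) dx = -b_{1}/2.
Split the integral at the breakpoints.
Integrating by parts (boundary term plus one more integral), an antiderivative of (2*x - 3) sin(pi*x) is -2*x*cos(pi*x)/pi + 2*sin(pi*x)/pi**2 + 3*cos(pi*x)/pi; evaluating from -1 to 0: ∫_{-1}^{0} (2*x - 3) sin(pi*x) dx = (3/pi) - (-5/pi) = 8/pi.
Integrating by parts (boundary term plus one more integral), an antiderivative of (-x - 1) sin(pi*x) is x*cos(pi*x)/pi - sin(pi*x)/pi**2 + cos(pi*x)/pi; evaluating from 0 to 1: ∫_{0}^{1} (-x - 1) sin(pi*x) dx = (-2/pi) - (1/pi) = -3/pi.
So ∫_{-1}^{1} φ(x) sin(pi*x) dx = 5/pi.
Hence Im(c_{1}) = (-1/2)·(5/pi) = -5/(2*pi).

-5/(2*pi)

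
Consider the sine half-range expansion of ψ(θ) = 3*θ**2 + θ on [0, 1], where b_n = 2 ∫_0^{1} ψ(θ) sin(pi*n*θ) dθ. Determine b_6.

b_6 = 2 ∫_0^{1} (3*θ**2 + θ) sin(6*pi*θ) dθ.
Integrating by parts twice (tabular method), an antiderivative of (3*θ**2 + θ) sin(6*pi*θ) is -θ**2*cos(6*pi*θ)/(2*pi) + θ*sin(6*pi*θ)/(6*pi**2) - θ*cos(6*pi*θ)/(6*pi) + sin(6*pi*θ)/(36*pi**2) + cos(6*pi*θ)/(36*pi**3); evaluating from 0 to 1: ∫_{0}^{1} (3*θ**2 + θ) sin(6*pi*θ) dθ = ((1 - 24*pi**2)/(36*pi**3)) - (1/(36*pi**3)) = -2/(3*pi).
Hence b_6 = 2·(-2/(3*pi)) = -4/(3*pi).

-4/(3*pi)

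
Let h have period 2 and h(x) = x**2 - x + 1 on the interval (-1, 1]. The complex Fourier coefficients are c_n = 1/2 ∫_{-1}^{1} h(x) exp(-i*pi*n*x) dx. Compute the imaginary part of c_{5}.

1/(5*pi)

Since h is real-valued, Im(c_{5}) = -1/2 ∫_{-1}^{1} h(x) sin(5*pi*x) dx = -b_{5}/2.
Integrating by parts twice (tabular method), an antiderivative of (x**2 - x + 1) sin(5*pi*x) is -x**2*cos(5*pi*x)/(5*pi) + 2*x*sin(5*pi*x)/(25*pi**2) + x*cos(5*pi*x)/(5*pi) - sin(5*pi*x)/(25*pi**2) - cos(5*pi*x)/(5*pi) + 2*cos(5*pi*x)/(125*pi**3); evaluating from -1 to 1: ∫_{-1}^{1} (x**2 - x + 1) sin(5*pi*x) dx = ((-2 + 25*pi**2)/(125*pi**3)) - ((-2 + 75*pi**2)/(125*pi**3)) = -2/(5*pi).
Hence Im(c_{5}) = (-1/2)·(-2/(5*pi)) = 1/(5*pi).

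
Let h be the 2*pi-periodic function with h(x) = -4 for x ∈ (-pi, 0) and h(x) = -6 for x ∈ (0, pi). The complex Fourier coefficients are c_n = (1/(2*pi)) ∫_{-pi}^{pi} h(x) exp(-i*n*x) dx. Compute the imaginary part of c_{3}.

Since h is real-valued, Im(c_{3}) = -(1/(2*pi)) ∫_{-pi}^{pi} h(x) sin(3*x) dx = -b_{3}/2.
Split the integral at the breakpoints.
Directly, an antiderivative of (-4) sin(3*x) is 4*cos(3*x)/3; evaluating from -pi to 0: ∫_{-pi}^{0} (-4) sin(3*x) dx = (4/3) - (-4/3) = 8/3.
Directly, an antiderivative of (-6) sin(3*x) is 2*cos(3*x); evaluating from 0 to pi: ∫_{0}^{pi} (-6) sin(3*x) dx = (-2) - (2) = -4.
So ∫_{-pi}^{pi} h(x) sin(3*x) dx = -4/3.
Hence Im(c_{3}) = (-1/(2*pi))·(-4/3) = 2/(3*pi).

2/(3*pi)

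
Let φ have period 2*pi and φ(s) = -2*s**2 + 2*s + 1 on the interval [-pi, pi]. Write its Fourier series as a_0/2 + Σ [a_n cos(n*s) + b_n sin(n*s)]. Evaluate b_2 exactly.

-2

b_2 = 1/pi ∫_{-pi}^{pi} φ(s) sin(2*s) ds.
Integrating by parts twice (tabular method), an antiderivative of (-2*s**2 + 2*s + 1) sin(2*s) is s**2*cos(2*s) - s*sin(2*s) - s*cos(2*s) + sin(2*s)/2 - cos(2*s); evaluating from -pi to pi: ∫_{-pi}^{pi} (-2*s**2 + 2*s + 1) sin(2*s) ds = (-pi - 1 + pi**2) - (-1 + pi + pi**2) = -2*pi.
Hence b_2 = (1/pi)·(-2*pi) = -2.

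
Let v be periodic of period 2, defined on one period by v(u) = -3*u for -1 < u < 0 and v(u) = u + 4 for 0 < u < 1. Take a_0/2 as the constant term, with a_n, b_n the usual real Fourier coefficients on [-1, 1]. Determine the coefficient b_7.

6/(7*pi)

b_7 = ∫_{-1}^{1} v(u) sin(7*pi*u) du.
Split the integral at the breakpoints.
Integrating by parts (boundary term plus one more integral), an antiderivative of (-3*u) sin(7*pi*u) is 3*u*cos(7*pi*u)/(7*pi) - 3*sin(7*pi*u)/(49*pi**2); evaluating from -1 to 0: ∫_{-1}^{0} (-3*u) sin(7*pi*u) du = (0) - (3/(7*pi)) = -3/(7*pi).
Integrating by parts (boundary term plus one more integral), an antiderivative of (u + 4) sin(7*pi*u) is -u*cos(7*pi*u)/(7*pi) + sin(7*pi*u)/(49*pi**2) - 4*cos(7*pi*u)/(7*pi); evaluating from 0 to 1: ∫_{0}^{1} (u + 4) sin(7*pi*u) du = (5/(7*pi)) - (-4/(7*pi)) = 9/(7*pi).
Summing the pieces gives b_7 = 6/(7*pi).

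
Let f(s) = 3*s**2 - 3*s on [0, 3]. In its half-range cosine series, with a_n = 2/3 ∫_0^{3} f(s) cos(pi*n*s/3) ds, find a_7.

-72/(49*pi**2)

a_7 = 2/3 ∫_0^{3} (3*s**2 - 3*s) cos(7*pi*s/3) ds.
Integrating by parts twice (tabular method), an antiderivative of (3*s**2 - 3*s) cos(7*pi*s/3) is 9*s**2*sin(7*pi*s/3)/(7*pi) - 9*s*sin(7*pi*s/3)/(7*pi) + 54*s*cos(7*pi*s/3)/(49*pi**2) - 162*sin(7*pi*s/3)/(343*pi**3) - 27*cos(7*pi*s/3)/(49*pi**2); evaluating from 0 to 3: ∫_{0}^{3} (3*s**2 - 3*s) cos(7*pi*s/3) ds = (-135/(49*pi**2)) - (-27/(49*pi**2)) = -108/(49*pi**2).
Hence a_7 = (2/3)·(-108/(49*pi**2)) = -72/(49*pi**2).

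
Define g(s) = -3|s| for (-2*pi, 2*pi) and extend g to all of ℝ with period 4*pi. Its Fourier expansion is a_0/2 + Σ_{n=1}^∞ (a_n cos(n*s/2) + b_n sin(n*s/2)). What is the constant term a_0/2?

a_0 = (1/(2*pi)) ∫_{-2*pi}^{2*pi} g(s) ds = (1/(2*pi)) · (-12*pi**2) = -6*pi.
So the constant term a_0/2 = -3*pi.

-3*pi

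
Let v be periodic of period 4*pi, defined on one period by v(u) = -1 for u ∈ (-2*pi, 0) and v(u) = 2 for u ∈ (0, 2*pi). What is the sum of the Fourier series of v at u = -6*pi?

u = -6*pi differs from u = -2*pi by -1 full period(s), and the series is 4*pi-periodic.
At u = -2*pi the one-sided limits are v(-2*pi^-) = 2 and v(-2*pi^+) = -1.
By Dirichlet's theorem the series converges to their average, [(2) + (-1)]/2 = 1/2.

1/2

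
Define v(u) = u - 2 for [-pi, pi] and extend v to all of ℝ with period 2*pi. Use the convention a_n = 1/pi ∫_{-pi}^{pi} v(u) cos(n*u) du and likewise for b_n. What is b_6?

b_6 = 1/pi ∫_{-pi}^{pi} v(u) sin(6*u) du.
Integrating by parts (boundary term plus one more integral), an antiderivative of (u - 2) sin(6*u) is -u*cos(6*u)/6 + sin(6*u)/36 + cos(6*u)/3; evaluating from -pi to pi: ∫_{-pi}^{pi} (u - 2) sin(6*u) du = (1/3 - pi/6) - (1/3 + pi/6) = -pi/3.
Hence b_6 = (1/pi)·(-pi/3) = -1/3.

-1/3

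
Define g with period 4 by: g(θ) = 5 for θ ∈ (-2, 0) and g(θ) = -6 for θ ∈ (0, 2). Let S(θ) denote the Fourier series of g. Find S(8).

θ = 8 differs from θ = 0 by 2 full period(s), and the series is 4-periodic.
At θ = 0 the one-sided limits are g(0^-) = 5 and g(0^+) = -6.
By Dirichlet's theorem the series converges to their average, [(5) + (-6)]/2 = -1/2.

-1/2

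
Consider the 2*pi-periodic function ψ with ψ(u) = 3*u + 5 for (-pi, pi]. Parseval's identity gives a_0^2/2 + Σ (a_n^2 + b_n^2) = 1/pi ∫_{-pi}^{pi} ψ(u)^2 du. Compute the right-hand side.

50 + 6*pi**2

1/pi ∫_{-pi}^{pi} ψ(u)^2 du = 1/pi · (50*pi + 6*pi**3) = 50 + 6*pi**2.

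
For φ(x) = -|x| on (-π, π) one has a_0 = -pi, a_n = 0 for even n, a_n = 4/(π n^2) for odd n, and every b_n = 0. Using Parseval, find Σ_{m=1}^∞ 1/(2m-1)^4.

Parseval: a_0^2/2 + Σ a_n^2 = (1/π) ∫_{-π}^{π} φ(x)^2 dx = 2*pi**2/3.
Subtract a_0^2/2 = pi**2/2: Σ a_n^2 = pi**2/6.
Only odd n contribute, with a_n^2 = 16/(π^2 n^4), so Σ_{m≥1} 1/(2m-1)^4 = π^2·(pi**2/6)/16 = pi**4/96.

pi**4/96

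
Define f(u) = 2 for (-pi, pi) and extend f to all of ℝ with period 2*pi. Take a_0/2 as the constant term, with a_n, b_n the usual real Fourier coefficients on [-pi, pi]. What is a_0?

4

a_0 = 1/pi ∫_{-pi}^{pi} f(u) du = 1/pi · (4*pi) = 4.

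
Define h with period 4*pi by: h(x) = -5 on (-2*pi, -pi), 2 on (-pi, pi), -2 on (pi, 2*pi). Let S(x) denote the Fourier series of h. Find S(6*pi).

-7/2

x = 6*pi differs from x = 2*pi by 1 full period(s), and the series is 4*pi-periodic.
At x = 2*pi the one-sided limits are h(2*pi^-) = -2 and h(2*pi^+) = -5.
By Dirichlet's theorem the series converges to their average, [(-2) + (-5)]/2 = -7/2.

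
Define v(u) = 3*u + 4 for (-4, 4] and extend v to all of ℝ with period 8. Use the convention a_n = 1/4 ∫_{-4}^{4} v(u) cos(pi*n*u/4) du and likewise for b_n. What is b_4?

b_4 = 1/4 ∫_{-4}^{4} v(u) sin(pi*u) du.
Integrating by parts (boundary term plus one more integral), an antiderivative of (3*u + 4) sin(pi*u) is -3*u*cos(pi*u)/pi + 3*sin(pi*u)/pi**2 - 4*cos(pi*u)/pi; evaluating from -4 to 4: ∫_{-4}^{4} (3*u + 4) sin(pi*u) du = (-16/pi) - (8/pi) = -24/pi.
Hence b_4 = (1/4)·(-24/pi) = -6/pi.

-6/pi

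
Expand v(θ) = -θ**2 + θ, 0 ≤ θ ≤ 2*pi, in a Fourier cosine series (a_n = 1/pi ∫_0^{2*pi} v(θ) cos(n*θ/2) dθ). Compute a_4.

-1

a_4 = 1/pi ∫_0^{2*pi} (-θ**2 + θ) cos(2*θ) dθ.
Integrating by parts twice (tabular method), an antiderivative of (-θ**2 + θ) cos(2*θ) is -θ**2*sin(2*θ)/2 + θ*sin(2*θ)/2 - θ*cos(2*θ)/2 + sin(2*θ)/4 + cos(2*θ)/4; evaluating from 0 to 2*pi: ∫_{0}^{2*pi} (-θ**2 + θ) cos(2*θ) dθ = (1/4 - pi) - (1/4) = -pi.
Hence a_4 = (1/pi)·(-pi) = -1.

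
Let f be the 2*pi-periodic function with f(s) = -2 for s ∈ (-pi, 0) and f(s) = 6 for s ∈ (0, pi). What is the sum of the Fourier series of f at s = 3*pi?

2

s = 3*pi differs from s = pi by 1 full period(s), and the series is 2*pi-periodic.
At s = pi the one-sided limits are f(pi^-) = 6 and f(pi^+) = -2.
By Dirichlet's theorem the series converges to their average, [(6) + (-2)]/2 = 2.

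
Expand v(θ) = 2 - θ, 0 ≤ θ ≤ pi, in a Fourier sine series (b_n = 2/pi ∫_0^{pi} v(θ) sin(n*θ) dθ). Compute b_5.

2*(4 - pi)/(5*pi)

b_5 = 2/pi ∫_0^{pi} (2 - θ) sin(5*θ) dθ.
Integrating by parts (boundary term plus one more integral), an antiderivative of (2 - θ) sin(5*θ) is θ*cos(5*θ)/5 - sin(5*θ)/25 - 2*cos(5*θ)/5; evaluating from 0 to pi: ∫_{0}^{pi} (2 - θ) sin(5*θ) dθ = (2/5 - pi/5) - (-2/5) = 4/5 - pi/5.
Hence b_5 = (2/pi)·(4/5 - pi/5) = 2*(4 - pi)/(5*pi).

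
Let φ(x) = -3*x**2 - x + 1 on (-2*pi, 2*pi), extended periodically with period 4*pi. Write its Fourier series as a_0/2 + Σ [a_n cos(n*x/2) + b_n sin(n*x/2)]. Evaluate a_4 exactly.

a_4 = (1/(2*pi)) ∫_{-2*pi}^{2*pi} φ(x) cos(2*x) dx.
Integrating by parts twice (tabular method), an antiderivative of (-3*x**2 - x + 1) cos(2*x) is -3*x**2*sin(2*x)/2 - x*sin(2*x)/2 - 3*x*cos(2*x)/2 + 5*sin(2*x)/4 - cos(2*x)/4; evaluating from -2*pi to 2*pi: ∫_{-2*pi}^{2*pi} (-3*x**2 - x + 1) cos(2*x) dx = (-3*pi - 1/4) - (-1/4 + 3*pi) = -6*pi.
Hence a_4 = (1/(2*pi))·(-6*pi) = -3.

-3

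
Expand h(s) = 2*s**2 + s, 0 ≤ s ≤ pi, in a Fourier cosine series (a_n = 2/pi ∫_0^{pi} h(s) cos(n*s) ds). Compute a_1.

a_1 = 2/pi ∫_0^{pi} (2*s**2 + s) cos(s) ds.
Integrating by parts twice (tabular method), an antiderivative of (2*s**2 + s) cos(s) is 2*s**2*sin(s) + s*sin(s) + 4*s*cos(s) - 4*sin(s) + cos(s); evaluating from 0 to pi: ∫_{0}^{pi} (2*s**2 + s) cos(s) ds = (-4*pi - 1) - (1) = -4*pi - 2.
Hence a_1 = (2/pi)·(-4*pi - 2) = -8 - 4/pi.

-8 - 4/pi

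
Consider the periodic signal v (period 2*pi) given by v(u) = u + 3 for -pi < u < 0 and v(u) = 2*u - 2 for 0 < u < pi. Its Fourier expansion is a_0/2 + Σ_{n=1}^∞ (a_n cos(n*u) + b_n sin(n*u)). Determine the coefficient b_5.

b_5 = 1/pi ∫_{-pi}^{pi} v(u) sin(5*u) du.
Split the integral at the breakpoints.
Integrating by parts (boundary term plus one more integral), an antiderivative of (u + 3) sin(5*u) is -u*cos(5*u)/5 + sin(5*u)/25 - 3*cos(5*u)/5; evaluating from -pi to 0: ∫_{-pi}^{0} (u + 3) sin(5*u) du = (-3/5) - (3/5 - pi/5) = -6/5 + pi/5.
Integrating by parts (boundary term plus one more integral), an antiderivative of (2*u - 2) sin(5*u) is -2*u*cos(5*u)/5 + 2*sin(5*u)/25 + 2*cos(5*u)/5; evaluating from 0 to pi: ∫_{0}^{pi} (2*u - 2) sin(5*u) du = (-2/5 + 2*pi/5) - (2/5) = -4/5 + 2*pi/5.
Summing the pieces and multiplying by (1/pi) gives b_5 = 3/5 - 2/pi.

3/5 - 2/pi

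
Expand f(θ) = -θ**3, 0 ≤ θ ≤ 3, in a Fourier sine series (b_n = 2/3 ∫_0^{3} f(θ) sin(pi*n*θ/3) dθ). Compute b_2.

b_2 = 2/3 ∫_0^{3} (-θ**3) sin(2*pi*θ/3) dθ.
Integrating by parts three times (tabular method), an antiderivative of (-θ**3) sin(2*pi*θ/3) is 3*θ**3*cos(2*pi*θ/3)/(2*pi) - 27*θ**2*sin(2*pi*θ/3)/(4*pi**2) - 81*θ*cos(2*pi*θ/3)/(4*pi**3) + 243*sin(2*pi*θ/3)/(8*pi**4); evaluating from 0 to 3: ∫_{0}^{3} (-θ**3) sin(2*pi*θ/3) dθ = (81*(-3 + 2*pi**2)/(4*pi**3)) - (0) = 81*(-3 + 2*pi**2)/(4*pi**3).
Hence b_2 = (2/3)·(81*(-3 + 2*pi**2)/(4*pi**3)) = -81/(2*pi**3) + 27/pi.

-81/(2*pi**3) + 27/pi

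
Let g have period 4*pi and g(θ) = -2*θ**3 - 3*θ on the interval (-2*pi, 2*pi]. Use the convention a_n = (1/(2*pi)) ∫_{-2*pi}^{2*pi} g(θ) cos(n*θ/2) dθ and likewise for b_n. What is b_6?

10/9 + 16*pi**2/3

b_6 = (1/(2*pi)) ∫_{-2*pi}^{2*pi} g(θ) sin(3*θ) dθ.
g is odd and sin(3*θ) is odd, so the integrand is even and b_6 = 1/pi ∫_0^{2*pi} g(θ) sin(3*θ) dθ.
Integrating by parts three times (tabular method), an antiderivative of (-2*θ**3 - 3*θ) sin(3*θ) is 2*θ**3*cos(3*θ)/3 - 2*θ**2*sin(3*θ)/3 + 5*θ*cos(3*θ)/9 - 5*sin(3*θ)/27; evaluating from 0 to 2*pi: ∫_{0}^{2*pi} (-2*θ**3 - 3*θ) sin(3*θ) dθ = (2*pi*(5 + 24*pi**2)/9) - (0) = 2*pi*(5 + 24*pi**2)/9.
Hence b_6 = (1/pi)·(2*pi*(5 + 24*pi**2)/9) = 10/9 + 16*pi**2/3.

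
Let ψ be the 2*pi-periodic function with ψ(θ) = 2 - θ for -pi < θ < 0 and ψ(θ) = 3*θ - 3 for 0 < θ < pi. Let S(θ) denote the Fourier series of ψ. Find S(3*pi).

θ = 3*pi differs from θ = -pi by 2 full period(s), and the series is 2*pi-periodic.
At θ = -pi the one-sided limits are ψ(-pi^-) = -3 + 3*pi and ψ(-pi^+) = 2 + pi.
By Dirichlet's theorem the series converges to their average, [(-3 + 3*pi) + (2 + pi)]/2 = -1/2 + 2*pi.

-1/2 + 2*pi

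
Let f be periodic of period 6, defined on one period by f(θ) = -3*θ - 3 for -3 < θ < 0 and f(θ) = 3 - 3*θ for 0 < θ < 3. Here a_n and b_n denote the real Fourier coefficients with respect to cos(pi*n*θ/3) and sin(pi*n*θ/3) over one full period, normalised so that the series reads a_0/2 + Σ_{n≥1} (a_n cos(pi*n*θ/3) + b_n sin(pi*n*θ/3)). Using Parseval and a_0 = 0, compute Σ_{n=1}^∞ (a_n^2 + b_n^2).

18

Parseval: a_0^2/2 + Σ_{n≥1} (a_n^2+b_n^2) = 1/3 ∫_{-3}^{3} f(θ)^2 dθ = 18.
Subtract a_0^2/2 = 0: Σ (a_n^2+b_n^2) = 18.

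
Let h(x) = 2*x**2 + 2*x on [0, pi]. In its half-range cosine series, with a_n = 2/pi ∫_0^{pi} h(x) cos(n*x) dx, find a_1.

a_1 = 2/pi ∫_0^{pi} (2*x**2 + 2*x) cos(x) dx.
Integrating by parts twice (tabular method), an antiderivative of (2*x**2 + 2*x) cos(x) is 2*x**2*sin(x) + 2*x*sin(x) + 4*x*cos(x) - 4*sin(x) + 2*cos(x); evaluating from 0 to pi: ∫_{0}^{pi} (2*x**2 + 2*x) cos(x) dx = (-4*pi - 2) - (2) = -4*pi - 4.
Hence a_1 = (2/pi)·(-4*pi - 4) = -8 - 8/pi.

-8 - 8/pi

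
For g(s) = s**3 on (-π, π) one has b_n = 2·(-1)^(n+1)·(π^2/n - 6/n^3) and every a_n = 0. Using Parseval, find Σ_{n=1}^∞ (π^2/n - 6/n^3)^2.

Parseval: Σ b_n^2 = (1/π) ∫_{-π}^{π} g(s)^2 ds = 2*pi**6/7.
b_n^2 = 4·(π^2/n - 6/n^3)^2, so the sum equals (2*pi**6/7)/4 = pi**6/14.

pi**6/14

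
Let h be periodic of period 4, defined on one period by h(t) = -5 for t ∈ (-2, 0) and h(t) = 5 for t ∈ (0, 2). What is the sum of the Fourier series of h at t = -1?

-5

h is continuous at t = -1 with value -5, so the series converges to -5 there.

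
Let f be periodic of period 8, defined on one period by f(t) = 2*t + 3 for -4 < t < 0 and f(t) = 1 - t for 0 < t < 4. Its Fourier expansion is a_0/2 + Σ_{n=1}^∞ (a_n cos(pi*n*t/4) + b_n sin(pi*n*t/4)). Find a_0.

a_0 = 1/4 ∫_{-4}^{4} f(t) dt = 1/4 · (-8) = -2.

-2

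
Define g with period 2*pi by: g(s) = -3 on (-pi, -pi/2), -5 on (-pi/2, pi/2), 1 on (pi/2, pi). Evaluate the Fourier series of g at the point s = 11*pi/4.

1

s = 11*pi/4 differs from s = 3*pi/4 by 1 full period(s), and the series is 2*pi-periodic.
g is continuous at s = 3*pi/4 with value 1, so the series converges to 1 there.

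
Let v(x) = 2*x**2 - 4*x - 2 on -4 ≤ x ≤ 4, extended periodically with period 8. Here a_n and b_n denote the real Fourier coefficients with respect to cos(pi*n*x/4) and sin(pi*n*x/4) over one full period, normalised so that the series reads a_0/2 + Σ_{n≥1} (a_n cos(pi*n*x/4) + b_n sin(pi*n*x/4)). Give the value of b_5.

-32/(5*pi)

b_5 = 1/4 ∫_{-4}^{4} v(x) sin(5*pi*x/4) dx.
Integrating by parts twice (tabular method), an antiderivative of (2*x**2 - 4*x - 2) sin(5*pi*x/4) is -8*x**2*cos(5*pi*x/4)/(5*pi) + 64*x*sin(5*pi*x/4)/(25*pi**2) + 16*x*cos(5*pi*x/4)/(5*pi) - 64*sin(5*pi*x/4)/(25*pi**2) + 256*cos(5*pi*x/4)/(125*pi**3) + 8*cos(5*pi*x/4)/(5*pi); evaluating from -4 to 4: ∫_{-4}^{4} (2*x**2 - 4*x - 2) sin(5*pi*x/4) dx = (8*(-32 + 175*pi**2)/(125*pi**3)) - (8*(-32 + 575*pi**2)/(125*pi**3)) = -128/(5*pi).
Hence b_5 = (1/4)·(-128/(5*pi)) = -32/(5*pi).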